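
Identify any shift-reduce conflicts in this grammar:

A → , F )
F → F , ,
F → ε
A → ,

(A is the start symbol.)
Augment with A' → A and build the canonical LR(0) collection (I0 = CLOSURE({[A' → . A]}), then GOTO on every symbol after a dot until no new states appear). It has 7 states:
  I0: { [A → . , F )], [A → . ,], [A' → . A] }  — shift
  I1: { [A → , . F )], [A → , .], [F → . F , ,], [F → .] }  — 2 reduces
  I2: { [A' → A .] }  — accept
  I3: { [A → , F . )], [F → F . , ,] }  — shift
  I4: { [A → , F ) .] }  — reduce
  I5: { [F → F , . ,] }  — shift
  I6: { [F → F , , .] }  — reduce

No state contains both a complete item and a shift item.

Answer: No shift-reduce conflicts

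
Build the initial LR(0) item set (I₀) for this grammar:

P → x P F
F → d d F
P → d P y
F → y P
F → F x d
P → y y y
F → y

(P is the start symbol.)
First, augment the grammar with P' → P
I₀ = CLOSURE({ [P' → . P] }):
  [P' → . P] has the dot before P: add [P → . x P F], [P → . d P y], [P → . y y y]
No further items can be added.

I₀ = { [P → . d P y], [P → . x P F], [P → . y y y], [P' → . P] }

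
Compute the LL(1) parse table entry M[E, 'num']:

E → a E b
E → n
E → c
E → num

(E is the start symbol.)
To find M[E, 'num'], we find productions for E where 'num' is in the predict set (PREDICT(N → α) = (FIRST(α) \ {ε}) ∪ (FOLLOW(N) if α ⇒* ε)).

E → a E b: PREDICT = { 'a' }
E → n: PREDICT = { 'n' }
E → c: PREDICT = { 'c' }
E → num: PREDICT = { 'num' }
  'num' is in predict set, so this production goes in M[E, 'num']

M[E, 'num'] = E → num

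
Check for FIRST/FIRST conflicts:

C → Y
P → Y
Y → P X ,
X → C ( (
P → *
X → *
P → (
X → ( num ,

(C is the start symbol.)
Yes. P → Y / P → '*' on { '*' }; P → Y / P → '(' on { '(' }; X → C '(' '(' / X → '*' on { '*' }; X → C '(' '(' / X → '(' num ',' on { '(' }

A FIRST/FIRST conflict occurs when two productions N → α and N → β for the same non-terminal have FIRST(α) ∩ FIRST(β) ≠ ∅ (with ε ∈ FIRST of a nullable right-hand side, so two nullable alternatives also conflict).

FIRST sets of the non-terminals at (or reachable through a nullable prefix from) the front of some alternative:
  FIRST(Y) = { '(', '*' }
  FIRST(C) = { '(', '*' }

Productions for P:
  P → Y: FIRST = { '(', '*' }
  P → *: FIRST = { '*' }
  P → (: FIRST = { '(' }
Productions for X:
  X → C ( (: FIRST = { '(', '*' }
  X → *: FIRST = { '*' }
  X → ( num ,: FIRST = { '(' }
C, Y have only one production, so no FIRST/FIRST conflict is possible there.

Conflict for P: P → Y and P → *
  Overlap: { '*' }
Conflict for P: P → Y and P → (
  Overlap: { '(' }
Conflict for X: X → C ( ( and X → *
  Overlap: { '*' }
Conflict for X: X → C ( ( and X → ( num ,
  Overlap: { '(' }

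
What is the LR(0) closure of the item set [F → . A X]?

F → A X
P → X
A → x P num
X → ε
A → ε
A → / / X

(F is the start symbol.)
{ [A → . / / X], [A → . x P num], [A → .], [F → . A X] }

Start with: [F → . A X]
  [F → . A X] has the dot before A: add [A → . x P num], [A → .], [A → . / / X]
No further items can be added.

CLOSURE = { [A → . / / X], [A → . x P num], [A → .], [F → . A X] }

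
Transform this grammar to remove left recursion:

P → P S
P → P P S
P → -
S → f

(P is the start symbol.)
P → - P'
P' → S P'
P' → P S P'
P' → ε
S → f

P is directly left-recursive. The standard transformation for
  A → A α₁ | ... | A α_m | β₁ | ... | β_n
is
  A  → β₁ A' | ... | β_n A'
  A' → α₁ A' | ... | α_m A' | ε

P → - becomes P → - P'
P → P S becomes P' → S P'
P → P P S becomes P' → P S P'
Add P' → ε

Productions for other non-terminals are unchanged:
  S → f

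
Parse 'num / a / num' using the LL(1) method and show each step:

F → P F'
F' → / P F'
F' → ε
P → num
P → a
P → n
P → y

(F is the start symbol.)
LL(1) parsing maintains a stack (initially the start symbol over $) and the input. At each step: if the stack top is a terminal, match it against the current input token; if it is a non-terminal N, replace it with the RHS of M[N, lookahead] (the unique production whose predict set contains the lookahead).

Stack is shown with the top on the left.

Stack     Input            Action
---------------------------------
F $       num / a / num $  output F → P F'
P F' $    num / a / num $  output P → num
num F' $  num / a / num $  match 'num'
F' $      / a / num $      output F' → / P F'
/ P F' $  / a / num $      match '/'
P F' $    a / num $        output P → a
a F' $    a / num $        match 'a'
F' $      / num $          output F' → / P F'
/ P F' $  / num $          match '/'
P F' $    num $            output P → num
num F' $  num $            match 'num'
F' $      $                output F' → ε
$         $                accept

The string is accepted.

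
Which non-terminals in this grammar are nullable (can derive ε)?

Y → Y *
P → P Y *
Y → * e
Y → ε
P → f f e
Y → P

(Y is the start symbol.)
{ 'Y' }

A non-terminal is nullable if it can derive ε (the empty string): either it has an ε-production, or it has a production whose right-hand side consists entirely of nullable non-terminals.

ε-productions: Y → ε
So Y is immediately nullable.
No further non-terminal can be added: every production for the remaining non-terminals contains a terminal or a non-nullable non-terminal.
Nullable = { 'Y' }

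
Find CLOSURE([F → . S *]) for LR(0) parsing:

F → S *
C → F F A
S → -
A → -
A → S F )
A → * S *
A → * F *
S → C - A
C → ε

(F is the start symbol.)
To compute CLOSURE, for each item [A → α.Bβ] where B is a non-terminal, add [B → .γ] for all productions B → γ; repeat for the newly added items until nothing changes.

Start with: [F → . S *]
  [F → . S *] has the dot before S: add [S → . -], [S → . C - A]
  [S → . C - A] has the dot before C: add [C → . F F A], [C → .]
  [C → . F F A] has the dot before F: all F-items already present
No further items can be added.

CLOSURE = { [C → . F F A], [C → .], [F → . S *], [S → . -], [S → . C - A] }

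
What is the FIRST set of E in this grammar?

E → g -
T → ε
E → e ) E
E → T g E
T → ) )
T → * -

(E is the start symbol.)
To compute FIRST(E), examine every production with E on the left-hand side, reading each right-hand side left to right until a non-nullable symbol is reached.

FIRST sets of the other non-terminals involved (by the same procedure, iterated to a fixed point):
  FIRST(T) = { ')', '*', ε }

From E → g -:
  - g is a terminal: add 'g' and stop
From E → e ) E:
  - e is a terminal: add 'e' and stop
From E → T g E:
  - T is a non-terminal: add FIRST(T) \ {ε} = { ')', '*' }
    T is nullable, so continue to the next symbol
  - g is a terminal: add 'g' and stop

Collecting: FIRST(E) = { ')', '*', 'e', 'g' }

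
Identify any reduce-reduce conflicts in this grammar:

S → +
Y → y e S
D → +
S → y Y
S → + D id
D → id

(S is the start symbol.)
No reduce-reduce conflicts

A reduce-reduce conflict occurs when an LR(0) state has two complete items [A → α .] and [B → β .] — both call for a reduction, and with no lookahead the parser cannot choose between them.

Augment with S' → S and build the canonical LR(0) collection (I0 = CLOSURE({[S' → . S]}), then GOTO on every symbol after a dot until no new states appear). It has 12 states:
  I0: { [S → . + D id], [S → . +], [S → . y Y], [S' → . S] }  — shift
  I1: { [D → . +], [D → . id], [S → + . D id], [S → + .] }  — shift, reduce
  I2: { [S' → S .] }  — accept
  I3: { [S → y . Y], [Y → . y e S] }  — shift
  I4: { [S → y Y .] }  — reduce
  I5: { [Y → y . e S] }  — shift
  I6: { [S → . + D id], [S → . +], [S → . y Y], [Y → y e . S] }  — shift
  I7: { [Y → y e S .] }  — reduce
  I8: { [D → + .] }  — reduce
  I9: { [S → + D . id] }  — shift
  I10: { [D → id .] }  — reduce
  I11: { [S → + D id .] }  — reduce

No state contains more than one complete item.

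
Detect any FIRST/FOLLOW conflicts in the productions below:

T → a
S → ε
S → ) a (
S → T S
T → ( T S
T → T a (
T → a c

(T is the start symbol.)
Yes. S → ')' a '(' with FOLLOW(S) on { ')' }; S → T S with FOLLOW(S) on { '(', 'a' }

A FIRST/FOLLOW conflict occurs when a non-terminal N has a nullable alternative N → β (β ⇒* ε) and another alternative N → α with FIRST(α) ∩ FOLLOW(N) ≠ ∅: on such a lookahead the parser cannot decide between expanding α and letting N vanish via β.

Nullable non-terminals: S.
FIRST sets used below: FIRST(T) = { '(', 'a' }

S: nullable alternative(s) S → ε; FOLLOW(S) = { $, '(', ')', 'a' }
  S → ε: FIRST \ {ε} = { } — this is the only nullable alternative, skip
  S → ) a (: FIRST \ {ε} = { ')' } — overlaps FOLLOW(S) on { ')' }: CONFLICT
  S → T S: FIRST \ {ε} = { '(', 'a' } — overlaps FOLLOW(S) on { '(', 'a' }: CONFLICT

T has no nullable alternative, so no FIRST/FOLLOW check is needed there.

So the grammar has 2 FIRST/FOLLOW conflicts (marked CONFLICT above).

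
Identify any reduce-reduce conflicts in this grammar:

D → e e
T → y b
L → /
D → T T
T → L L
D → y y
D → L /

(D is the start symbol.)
Yes — I14: [D → L / .] vs [L → / .]

A reduce-reduce conflict occurs when an LR(0) state has two complete items [A → α .] and [B → β .] — both call for a reduction, and with no lookahead the parser cannot choose between them.

Augment with D' → D and build the canonical LR(0) collection (I0 = CLOSURE({[D' → . D]}), then GOTO on every symbol after a dot until no new states appear). It has 15 states:
  I0: { [D → . L /], [D → . T T], [D → . e e], [D → . y y], [D' → . D], [L → . /], [T → . L L], [T → . y b] }  — shift
  I1: { [L → / .] }  — reduce
  I2: { [D' → D .] }  — accept
  I3: { [D → L . /], [L → . /], [T → L . L] }  — shift
  I4: { [D → T . T], [L → . /], [T → . L L], [T → . y b] }  — shift
  I5: { [D → e . e] }  — shift
  I6: { [D → y . y], [T → y . b] }  — shift
  I7: { [T → y b .] }  — reduce
  I8: { [D → y y .] }  — reduce
  I9: { [D → e e .] }  — reduce
  I10: { [L → . /], [T → L . L] }  — shift
  I11: { [D → T T .] }  — reduce
  I12: { [T → y . b] }  — shift
  I13: { [T → L L .] }  — reduce
  I14: { [D → L / .], [L → / .] }  — 2 reduces

I14 contains complete items [D → L / .], [L → / .] — reduce-reduce conflict.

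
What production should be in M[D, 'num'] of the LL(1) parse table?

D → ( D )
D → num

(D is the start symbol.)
To find M[D, 'num'], we find productions for D where 'num' is in the predict set (PREDICT(N → α) = (FIRST(α) \ {ε}) ∪ (FOLLOW(N) if α ⇒* ε)).

D → ( D ): PREDICT = { '(' }
D → num: PREDICT = { 'num' }
  'num' is in predict set, so this production goes in M[D, 'num']

M[D, 'num'] = D → num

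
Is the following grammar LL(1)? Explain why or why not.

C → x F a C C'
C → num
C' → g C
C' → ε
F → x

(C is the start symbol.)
A grammar is LL(1) if for each non-terminal N with multiple productions, the predict sets of those productions are pairwise disjoint, where PREDICT(N → α) = (FIRST(α) \ {ε}) ∪ (FOLLOW(N) if α ⇒* ε).

Relevant sets:
  FOLLOW(C') = { $, 'g' }

For C:
  PREDICT(C → x F a C C') = { 'x' }
  PREDICT(C → num) = { 'num' }
For C':
  PREDICT(C' → g C) = { 'g' }
  PREDICT(C' → ε) = { $, 'g' }
F has a single production, so nothing to check there.

Conflict found: Predict set conflict for C': { 'g' }
The grammar is NOT LL(1).

Answer: No. Predict set conflict for C': { 'g' }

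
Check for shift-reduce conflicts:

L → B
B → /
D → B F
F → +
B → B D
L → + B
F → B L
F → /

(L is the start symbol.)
A shift-reduce conflict occurs when an LR(0) state has both:
  - a complete (reduce) item [A → α .] (dot at the end), and
  - a shift item [B → β . c γ] (dot before a terminal).

Augment with L' → L and build the canonical LR(0) collection (I0 = CLOSURE({[L' → . L]}), then GOTO on every symbol after a dot until no new states appear). It has 15 states:
  I0: { [B → . /], [B → . B D], [L → . + B], [L → . B], [L' → . L] }  — shift
  I1: { [B → . /], [B → . B D], [L → + . B] }  — shift
  I2: { [B → / .] }  — reduce
  I3: { [B → . /], [B → . B D], [B → B . D], [D → . B F], [L → B .] }  — shift, reduce
  I4: { [L' → L .] }  — accept
  I5: { [B → . /], [B → . B D], [B → B . D], [D → . B F], [D → B . F], [F → . +], [F → . /], [F → . B L] }  — shift
  I6: { [B → B D .] }  — reduce
  I7: { [F → + .] }  — reduce
  I8: { [B → / .], [F → / .] }  — 2 reduces
  I9: { [B → . /], [B → . B D], [B → B . D], [D → . B F], [D → B . F], [F → . +], [F → . /], [F → . B L], [F → B . L], [L → . + B], [L → . B] }  — shift
  I10: { [D → B F .] }  — reduce
  I11: { [B → . /], [B → . B D], [F → + .], [L → + . B] }  — shift, reduce
  I12: { [B → . /], [B → . B D], [B → B . D], [D → . B F], [D → B . F], [F → . +], [F → . /], [F → . B L], [F → B . L], [L → . + B], [L → . B], [L → B .] }  — shift, reduce
  I13: { [F → B L .] }  — reduce
  I14: { [B → . /], [B → . B D], [B → B . D], [D → . B F], [L → + B .] }  — shift, reduce

I3 contains reduce item [L → B .] and shift item [B → . /] — shift-reduce conflict.
I11 contains reduce item [F → + .] and shift item [B → . /] — shift-reduce conflict.
I12 contains reduce item [L → B .] and shift items [B → . /], [F → . +], [F → . /], [L → . + B] — shift-reduce conflict.
I14 contains reduce item [L → + B .] and shift item [B → . /] — shift-reduce conflict.

Answer: Yes — I3: [L → B .] vs [B → . /]; I11: [F → + .] vs [B → . /]; I12: [L → B .] vs [B → . /]; I14: [L → + B .] vs [B → . /]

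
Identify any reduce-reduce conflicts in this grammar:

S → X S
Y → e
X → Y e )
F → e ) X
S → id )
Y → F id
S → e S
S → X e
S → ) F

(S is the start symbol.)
Augment with S' → S and build the canonical LR(0) collection (I0 = CLOSURE({[S' → . S]}), then GOTO on every symbol after a dot until no new states appear). It has 22 states:
  I0: { [F → . e ) X], [S → . ) F], [S → . X S], [S → . X e], [S → . e S], [S → . id )], [S' → . S], [X → . Y e )], [Y → . F id], [Y → . e] }  — shift
  I1: { [F → . e ) X], [S → ) . F] }  — shift
  I2: { [Y → F . id] }  — shift
  I3: { [S' → S .] }  — accept
  I4: { [F → . e ) X], [S → . ) F], [S → . X S], [S → . X e], [S → . e S], [S → . id )], [S → X . S], [S → X . e], [X → . Y e )], [Y → . F id], [Y → . e] }  — shift
  I5: { [X → Y . e )] }  — shift
  I6: { [F → . e ) X], [F → e . ) X], [S → . ) F], [S → . X S], [S → . X e], [S → . e S], [S → . id )], [S → e . S], [X → . Y e )], [Y → . F id], [Y → . e], [Y → e .] }  — shift, reduce
  I7: { [S → id . )] }  — shift
  I8: { [S → id ) .] }  — reduce
  I9: { [F → . e ) X], [F → e ) . X], [S → ) . F], [X → . Y e )], [Y → . F id], [Y → . e] }  — shift
  I10: { [S → e S .] }  — reduce
  I11: { [S → ) F .], [Y → F . id] }  — shift, reduce
  I12: { [F → e ) X .] }  — reduce
  I13: { [F → e . ) X], [Y → e .] }  — shift, reduce
  I14: { [F → . e ) X], [F → e ) . X], [X → . Y e )], [Y → . F id], [Y → . e] }  — shift
  I15: { [Y → F id .] }  — reduce
  I16: { [X → Y e . )] }  — shift
  I17: { [X → Y e ) .] }  — reduce
  I18: { [S → X S .] }  — reduce
  I19: { [F → . e ) X], [F → e . ) X], [S → . ) F], [S → . X S], [S → . X e], [S → . e S], [S → . id )], [S → X e .], [S → e . S], [X → . Y e )], [Y → . F id], [Y → . e], [Y → e .] }  — shift, 2 reduces
  I20: { [S → ) F .] }  — reduce
  I21: { [F → e . ) X] }  — shift

I19 contains complete items [S → X e .], [Y → e .] — reduce-reduce conflict.

Answer: Yes — I19: [S → X e .] vs [Y → e .]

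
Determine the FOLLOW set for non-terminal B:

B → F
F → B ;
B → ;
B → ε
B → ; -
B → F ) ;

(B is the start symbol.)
{ $, ';' }

To compute FOLLOW(B), find every occurrence of B on a right-hand side N → α B β: add FIRST(β) \ {ε}, and if β is empty or nullable also add FOLLOW(N). Iterate to a fixed point.

B is the start symbol, so $ ∈ FOLLOW(B).
In F → B ;: B is followed by ';', add FIRST(';') \ {ε} = { ';' }

Taking the union: FOLLOW(B) = { $, ';' }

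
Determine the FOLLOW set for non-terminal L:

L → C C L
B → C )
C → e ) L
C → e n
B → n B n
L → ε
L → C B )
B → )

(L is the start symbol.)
{ $, ')', 'e', 'n' }

L is the start symbol, so $ ∈ FOLLOW(L).
In L → C C L: L is at the end; this adds FOLLOW(L) to itself — nothing new
In C → e ) L: L is at the end, add FOLLOW(C)

The FOLLOW sets referred to above (computed the same way, to a fixed point):
  FOLLOW(C) = { $, ')', 'e', 'n' }

Taking the union: FOLLOW(L) = { $, ')', 'e', 'n' }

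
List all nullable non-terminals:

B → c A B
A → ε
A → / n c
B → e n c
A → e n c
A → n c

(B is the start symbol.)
ε-productions: A → ε
So A is immediately nullable.
No further non-terminal can be added: every production for the remaining non-terminals contains a terminal or a non-nullable non-terminal.
Nullable = { 'A' }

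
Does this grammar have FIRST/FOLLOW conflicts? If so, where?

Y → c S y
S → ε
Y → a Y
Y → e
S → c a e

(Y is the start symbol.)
A FIRST/FOLLOW conflict occurs when a non-terminal N has a nullable alternative N → β (β ⇒* ε) and another alternative N → α with FIRST(α) ∩ FOLLOW(N) ≠ ∅: on such a lookahead the parser cannot decide between expanding α and letting N vanish via β.

Nullable non-terminals: S.

S: nullable alternative(s) S → ε; FOLLOW(S) = { 'y' }
  S → ε: FIRST \ {ε} = { } — this is the only nullable alternative, skip
  S → c a e: FIRST \ {ε} = { 'c' } — disjoint from FOLLOW(S)

Y has no nullable alternative, so no FIRST/FOLLOW check is needed there.

No FIRST/FOLLOW conflicts found.

Answer: No FIRST/FOLLOW conflicts.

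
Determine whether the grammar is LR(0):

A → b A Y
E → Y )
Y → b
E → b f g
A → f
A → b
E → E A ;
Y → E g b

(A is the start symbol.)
No. Shift-reduce conflict between [A → b .] and [A → . b]

Augment with A' → A and build the canonical LR(0) collection (I0 = CLOSURE({[A' → . A]}), then GOTO on every symbol after a dot until no new states appear). It has 15 states:
  I0: { [A → . b A Y], [A → . b], [A → . f], [A' → . A] }  — shift
  I1: { [A' → A .] }  — accept
  I2: { [A → . b A Y], [A → . b], [A → . f], [A → b . A Y], [A → b .] }  — shift, reduce
  I3: { [A → f .] }  — reduce
  I4: { [A → b A . Y], [E → . E A ;], [E → . Y )], [E → . b f g], [Y → . E g b], [Y → . b] }  — shift
  I5: { [A → . b A Y], [A → . b], [A → . f], [E → E . A ;], [Y → E . g b] }  — shift
  I6: { [A → b A Y .], [E → Y . )] }  — shift, reduce
  I7: { [E → b . f g], [Y → b .] }  — shift, reduce
  I8: { [E → b f . g] }  — shift
  I9: { [E → b f g .] }  — reduce
  I10: { [E → Y ) .] }  — reduce
  I11: { [E → E A . ;] }  — shift
  I12: { [Y → E g . b] }  — shift
  I13: { [Y → E g b .] }  — reduce
  I14: { [E → E A ; .] }  — reduce

Conflict in state I2:
  Shift-reduce conflict between [A → b .] and [A → . b]
So the grammar is NOT LR(0).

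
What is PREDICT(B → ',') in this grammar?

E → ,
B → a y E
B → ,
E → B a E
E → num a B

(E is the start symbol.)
PREDICT(B → ',') = (FIRST(RHS) \ {ε}) ∪ (FOLLOW(B) if ε ∈ FIRST(RHS), i.e. RHS ⇒* ε)
FIRST(',') = { ',' }
ε ∉ FIRST(','), so FOLLOW(B) is not added.
PREDICT(B → ',') = { ',' }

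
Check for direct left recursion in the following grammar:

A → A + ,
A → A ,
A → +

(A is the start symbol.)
A → A + ,: LEFT RECURSIVE (starts with A)
A → A ,: LEFT RECURSIVE (starts with A)
A → +: starts with '+'

The grammar has direct left recursion on: A.

Answer: Yes, A is left-recursive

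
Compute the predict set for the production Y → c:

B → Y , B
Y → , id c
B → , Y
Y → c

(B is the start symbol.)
PREDICT(Y → c) = (FIRST(RHS) \ {ε}) ∪ (FOLLOW(Y) if ε ∈ FIRST(RHS), i.e. RHS ⇒* ε)
FIRST(c) = { 'c' }
ε ∉ FIRST(c), so FOLLOW(Y) is not added.
PREDICT(Y → c) = { 'c' }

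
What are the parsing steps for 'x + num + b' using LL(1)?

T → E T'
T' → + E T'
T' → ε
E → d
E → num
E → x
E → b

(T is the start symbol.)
Stack is shown with the top on the left.

Stack     Input          Action
-------------------------------
T $       x + num + b $  output T → E T'
E T' $    x + num + b $  output E → x
x T' $    x + num + b $  match 'x'
T' $      + num + b $    output T' → + E T'
+ E T' $  + num + b $    match '+'
E T' $    num + b $      output E → num
num T' $  num + b $      match 'num'
T' $      + b $          output T' → + E T'
+ E T' $  + b $          match '+'
E T' $    b $            output E → b
b T' $    b $            match 'b'
T' $      $              output T' → ε
$         $              accept

The string is accepted.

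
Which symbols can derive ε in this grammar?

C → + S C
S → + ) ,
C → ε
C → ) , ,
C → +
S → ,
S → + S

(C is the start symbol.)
ε-productions: C → ε
So C is immediately nullable.
No further non-terminal can be added: every production for the remaining non-terminals contains a terminal or a non-nullable non-terminal.
Nullable = { 'C' }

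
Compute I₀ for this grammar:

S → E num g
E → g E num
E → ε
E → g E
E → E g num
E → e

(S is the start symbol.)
{ [E → . E g num], [E → . e], [E → . g E num], [E → . g E], [E → .], [S → . E num g], [S' → . S] }

First, augment the grammar with S' → S
I₀ = CLOSURE({ [S' → . S] }):
  [S' → . S] has the dot before S: add [S → . E num g]
  [S → . E num g] has the dot before E: add [E → . g E num], [E → .], [E → . g E], [E → . E g num], [E → . e]
No further items can be added.

I₀ = { [E → . E g num], [E → . e], [E → . g E num], [E → . g E], [E → .], [S → . E num g], [S' → . S] }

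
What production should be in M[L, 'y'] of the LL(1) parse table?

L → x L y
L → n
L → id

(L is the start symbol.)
Empty (error entry)

To find M[L, 'y'], we find productions for L where 'y' is in the predict set (PREDICT(N → α) = (FIRST(α) \ {ε}) ∪ (FOLLOW(N) if α ⇒* ε)).

L → x L y: PREDICT = { 'x' }
L → n: PREDICT = { 'n' }
L → id: PREDICT = { 'id' }

M[L, 'y'] is empty (no production applies)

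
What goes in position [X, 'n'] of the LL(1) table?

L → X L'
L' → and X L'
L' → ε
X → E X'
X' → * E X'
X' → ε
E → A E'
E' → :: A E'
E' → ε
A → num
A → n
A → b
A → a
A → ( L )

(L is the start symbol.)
X → E X'

To find M[X, 'n'], we find productions for X where 'n' is in the predict set (PREDICT(N → α) = (FIRST(α) \ {ε}) ∪ (FOLLOW(N) if α ⇒* ε)).

Relevant sets:
  FIRST(E) = { '(', 'a', 'b', 'n', 'num' }

X → E X': PREDICT = { '(', 'a', 'b', 'n', 'num' }
  'n' is in predict set, so this production goes in M[X, 'n']

M[X, 'n'] = X → E X'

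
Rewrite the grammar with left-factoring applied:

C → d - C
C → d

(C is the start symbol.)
C → d C'
C' → - C
C' → ε

Left-factoring transforms A → αβ₁ | αβ₂ into A → αA' and A' → β₁ | β₂
(α is the longest common prefix among the alternatives). Repeat until
no nonterminal has two alternatives with a common prefix.

Round 1: C has alternatives sharing prefix 'd'. Introduce C': C → d C'
  Add: C' → - C
  Add: C' → ε

No remaining common prefixes — done.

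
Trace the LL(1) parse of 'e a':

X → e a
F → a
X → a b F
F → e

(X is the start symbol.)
LL(1) parsing maintains a stack (initially the start symbol over $) and the input. At each step: if the stack top is a terminal, match it against the current input token; if it is a non-terminal N, replace it with the RHS of M[N, lookahead] (the unique production whose predict set contains the lookahead).

Stack is shown with the top on the left.

Stack  Input  Action
--------------------
X $    e a $  output X → e a
e a $  e a $  match 'e'
a $    a $    match 'a'
$      $      accept

The string is accepted.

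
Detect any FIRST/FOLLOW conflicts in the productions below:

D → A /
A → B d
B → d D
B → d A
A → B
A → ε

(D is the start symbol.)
Yes. A → B d with FOLLOW(A) on { 'd' }; A → B with FOLLOW(A) on { 'd' }

Nullable non-terminals: A.
FIRST sets used below: FIRST(B) = { 'd' }

A: nullable alternative(s) A → ε; FOLLOW(A) = { '/', 'd' }
  A → B d: FIRST \ {ε} = { 'd' } — overlaps FOLLOW(A) on { 'd' }: CONFLICT
  A → B: FIRST \ {ε} = { 'd' } — overlaps FOLLOW(A) on { 'd' }: CONFLICT
  A → ε: FIRST \ {ε} = { } — this is the only nullable alternative, skip

B, D have no nullable alternative, so no FIRST/FOLLOW check is needed there.

So the grammar has 2 FIRST/FOLLOW conflicts (marked CONFLICT above).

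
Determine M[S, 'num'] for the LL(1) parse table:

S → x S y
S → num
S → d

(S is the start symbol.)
To find M[S, 'num'], we find productions for S where 'num' is in the predict set (PREDICT(N → α) = (FIRST(α) \ {ε}) ∪ (FOLLOW(N) if α ⇒* ε)).

S → x S y: PREDICT = { 'x' }
S → num: PREDICT = { 'num' }
  'num' is in predict set, so this production goes in M[S, 'num']
S → d: PREDICT = { 'd' }

M[S, 'num'] = S → num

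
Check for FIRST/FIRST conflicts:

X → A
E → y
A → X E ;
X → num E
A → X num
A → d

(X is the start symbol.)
Yes. X → A / X → num E on { 'num' }; A → X E ';' / A → X num on { 'd', 'num' }; A → X E ';' / A → d on { 'd' }; A → X num / A → d on { 'd' }

FIRST sets of the non-terminals at (or reachable through a nullable prefix from) the front of some alternative:
  FIRST(A) = { 'd', 'num' }
  FIRST(X) = { 'd', 'num' }

Productions for X:
  X → A: FIRST = { 'd', 'num' }
  X → num E: FIRST = { 'num' }
Productions for A:
  A → X E ;: FIRST = { 'd', 'num' }
  A → X num: FIRST = { 'd', 'num' }
  A → d: FIRST = { 'd' }
E has only one production, so no FIRST/FIRST conflict is possible there.

Conflict for X: X → A and X → num E
  Overlap: { 'num' }
Conflict for A: A → X E ; and A → X num
  Overlap: { 'd', 'num' }
Conflict for A: A → X E ; and A → d
  Overlap: { 'd' }
Conflict for A: A → X num and A → d
  Overlap: { 'd' }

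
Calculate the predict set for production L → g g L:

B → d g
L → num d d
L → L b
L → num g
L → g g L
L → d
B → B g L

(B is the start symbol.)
PREDICT(L → g g L) = (FIRST(RHS) \ {ε}) ∪ (FOLLOW(L) if ε ∈ FIRST(RHS), i.e. RHS ⇒* ε)
FIRST(g g L) = { 'g' }
ε ∉ FIRST(g g L), so FOLLOW(L) is not added.
PREDICT(L → g g L) = { 'g' }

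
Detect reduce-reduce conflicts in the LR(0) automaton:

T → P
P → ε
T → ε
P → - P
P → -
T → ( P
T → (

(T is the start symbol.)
A reduce-reduce conflict occurs when an LR(0) state has two complete items [A → α .] and [B → β .] — both call for a reduction, and with no lookahead the parser cannot choose between them.

Augment with T' → T and build the canonical LR(0) collection (I0 = CLOSURE({[T' → . T]}), then GOTO on every symbol after a dot until no new states appear). It has 7 states:
  I0: { [P → . - P], [P → . -], [P → .], [T → . ( P], [T → . (], [T → . P], [T → .], [T' → . T] }  — shift, 2 reduces
  I1: { [P → . - P], [P → . -], [P → .], [T → ( . P], [T → ( .] }  — shift, 2 reduces
  I2: { [P → - . P], [P → - .], [P → . - P], [P → . -], [P → .] }  — shift, 2 reduces
  I3: { [T → P .] }  — reduce
  I4: { [T' → T .] }  — accept
  I5: { [P → - P .] }  — reduce
  I6: { [T → ( P .] }  — reduce

I0 contains complete items [P → .], [T → .] — reduce-reduce conflict.
I1 contains complete items [P → .], [T → ( .] — reduce-reduce conflict.
I2 contains complete items [P → .], [P → - .] — reduce-reduce conflict.

Answer: Yes — I0: [P → .] vs [T → .]; I1: [P → .] vs [T → ( .]; I2: [P → .] vs [P → - .]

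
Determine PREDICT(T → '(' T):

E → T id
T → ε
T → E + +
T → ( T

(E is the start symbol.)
PREDICT(T → '(' T) = (FIRST(RHS) \ {ε}) ∪ (FOLLOW(T) if ε ∈ FIRST(RHS), i.e. RHS ⇒* ε)
FIRST('(' T) = { '(' }
ε ∉ FIRST('(' T), so FOLLOW(T) is not added.
PREDICT(T → '(' T) = { '(' }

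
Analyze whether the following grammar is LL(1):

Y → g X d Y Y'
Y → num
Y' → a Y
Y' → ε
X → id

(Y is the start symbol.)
No. Predict set conflict for Y': { 'a' }

A grammar is LL(1) if for each non-terminal N with multiple productions, the predict sets of those productions are pairwise disjoint, where PREDICT(N → α) = (FIRST(α) \ {ε}) ∪ (FOLLOW(N) if α ⇒* ε).

Relevant sets:
  FOLLOW(Y') = { $, 'a' }

For Y:
  PREDICT(Y → g X d Y Y') = { 'g' }
  PREDICT(Y → num) = { 'num' }
For Y':
  PREDICT(Y' → a Y) = { 'a' }
  PREDICT(Y' → ε) = { $, 'a' }
X has a single production, so nothing to check there.

Conflict found: Predict set conflict for Y': { 'a' }
The grammar is NOT LL(1).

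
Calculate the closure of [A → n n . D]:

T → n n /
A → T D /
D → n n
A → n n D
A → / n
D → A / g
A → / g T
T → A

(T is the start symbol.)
{ [A → . / g T], [A → . / n], [A → . T D /], [A → . n n D], [A → n n . D], [D → . A / g], [D → . n n], [T → . A], [T → . n n /] }

To compute CLOSURE, for each item [A → α.Bβ] where B is a non-terminal, add [B → .γ] for all productions B → γ; repeat for the newly added items until nothing changes.

Start with: [A → n n . D]
  [A → n n . D] has the dot before D: add [D → . n n], [D → . A / g]
  [D → . A / g] has the dot before A: add [A → . T D /], [A → . n n D], [A → . / n], [A → . / g T]
  [A → . T D /] has the dot before T: add [T → . n n /], [T → . A]
No further items can be added.

CLOSURE = { [A → . / g T], [A → . / n], [A → . T D /], [A → . n n D], [A → n n . D], [D → . A / g], [D → . n n], [T → . A], [T → . n n /] }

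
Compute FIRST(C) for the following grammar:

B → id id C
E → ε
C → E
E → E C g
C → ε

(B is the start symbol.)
To compute FIRST(C), examine every production with C on the left-hand side, reading each right-hand side left to right until a non-nullable symbol is reached.

FIRST sets of the other non-terminals involved (by the same procedure, iterated to a fixed point):
  FIRST(E) = { 'g', ε }

From C → E:
  - E is a non-terminal: add FIRST(E) \ {ε} = { 'g' }
    E is nullable and nothing follows, so the whole right-hand side can vanish: ε ∈ FIRST(C)
From C → ε:
  - ε-production, so ε ∈ FIRST(C)

Collecting: FIRST(C) = { 'g', ε }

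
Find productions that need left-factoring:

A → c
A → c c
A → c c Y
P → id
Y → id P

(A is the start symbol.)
Left-factoring is needed when two productions for the same non-terminal
share a common prefix on the right-hand side.

Productions for A:
  A → c
  A → c c
  A → c c Y

Found common prefix 'c' in productions for A

Answer: Yes, A has productions with common prefix 'c'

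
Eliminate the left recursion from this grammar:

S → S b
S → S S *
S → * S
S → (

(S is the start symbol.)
S → * S S'
S → ( S'
S' → b S'
S' → S * S'
S' → ε

S is directly left-recursive. The standard transformation for
  A → A α₁ | ... | A α_m | β₁ | ... | β_n
is
  A  → β₁ A' | ... | β_n A'
  A' → α₁ A' | ... | α_m A' | ε

S → * S becomes S → * S S'
S → ( becomes S → ( S'
S → S b becomes S' → b S'
S → S S * becomes S' → S * S'
Add S' → ε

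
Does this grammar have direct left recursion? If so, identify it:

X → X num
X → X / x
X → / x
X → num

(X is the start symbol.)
X → X num: LEFT RECURSIVE (starts with X)
X → X / x: LEFT RECURSIVE (starts with X)
X → / x: starts with '/'
X → num: starts with num

The grammar has direct left recursion on: X.

Answer: Yes, X is left-recursive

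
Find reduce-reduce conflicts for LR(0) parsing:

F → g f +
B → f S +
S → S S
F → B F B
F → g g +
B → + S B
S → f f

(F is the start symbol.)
A reduce-reduce conflict occurs when an LR(0) state has two complete items [A → α .] and [B → β .] — both call for a reduction, and with no lookahead the parser cannot choose between them.

Augment with F' → F and build the canonical LR(0) collection (I0 = CLOSURE({[F' → . F]}), then GOTO on every symbol after a dot until no new states appear). It has 21 states:
  I0: { [B → . + S B], [B → . f S +], [F → . B F B], [F → . g f +], [F → . g g +], [F' → . F] }  — shift
  I1: { [B → + . S B], [S → . S S], [S → . f f] }  — shift
  I2: { [B → . + S B], [B → . f S +], [F → . B F B], [F → . g f +], [F → . g g +], [F → B . F B] }  — shift
  I3: { [F' → F .] }  — accept
  I4: { [B → f . S +], [S → . S S], [S → . f f] }  — shift
  I5: { [F → g . f +], [F → g . g +] }  — shift
  I6: { [F → g f . +] }  — shift
  I7: { [F → g g . +] }  — shift
  I8: { [F → g g + .] }  — reduce
  I9: { [F → g f + .] }  — reduce
  I10: { [B → f S . +], [S → . S S], [S → . f f], [S → S . S] }  — shift
  I11: { [S → f . f] }  — shift
  I12: { [S → f f .] }  — reduce
  I13: { [B → f S + .] }  — reduce
  I14: { [S → . S S], [S → . f f], [S → S . S], [S → S S .] }  — shift, reduce
  I15: { [B → . + S B], [B → . f S +], [F → B F . B] }  — shift
  I16: { [F → B F B .] }  — reduce
  I17: { [B → + S . B], [B → . + S B], [B → . f S +], [S → . S S], [S → . f f], [S → S . S] }  — shift
  I18: { [B → + S B .] }  — reduce
  I19: { [B → f . S +], [S → . S S], [S → . f f], [S → f . f] }  — shift
  I20: { [S → f . f], [S → f f .] }  — shift, reduce

No state contains more than one complete item.

Answer: No reduce-reduce conflicts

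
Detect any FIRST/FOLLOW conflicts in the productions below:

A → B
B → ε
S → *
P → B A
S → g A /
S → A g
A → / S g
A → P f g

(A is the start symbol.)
A FIRST/FOLLOW conflict occurs when a non-terminal N has a nullable alternative N → β (β ⇒* ε) and another alternative N → α with FIRST(α) ∩ FOLLOW(N) ≠ ∅: on such a lookahead the parser cannot decide between expanding α and letting N vanish via β.

Nullable non-terminals: A, B, P.
FIRST sets used below: FIRST(B) = { ε }, FIRST(P) = { '/', 'f', ε }

A: nullable alternative(s) A → B; FOLLOW(A) = { $, '/', 'f', 'g' }
  A → B: FIRST \ {ε} = { } — this is the only nullable alternative, skip
  A → / S g: FIRST \ {ε} = { '/' } — overlaps FOLLOW(A) on { '/' }: CONFLICT
  A → P f g: FIRST \ {ε} = { '/', 'f' } — overlaps FOLLOW(A) on { '/', 'f' }: CONFLICT
B has a nullable alternative but only one production, so nothing to check.
P has a nullable alternative but only one production, so nothing to check.

S has no nullable alternative, so no FIRST/FOLLOW check is needed there.

So the grammar has 2 FIRST/FOLLOW conflicts (marked CONFLICT above).

Answer: Yes. A → '/' S g with FOLLOW(A) on { '/' }; A → P f g with FOLLOW(A) on { '/', 'f' }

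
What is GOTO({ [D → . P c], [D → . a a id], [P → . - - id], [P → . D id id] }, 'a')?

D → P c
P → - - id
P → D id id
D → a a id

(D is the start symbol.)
GOTO(I, 'a') = CLOSURE({ [A → αX.β] : [A → α.Xβ] ∈ I, X = 'a' })

Items with dot before 'a', with the dot advanced:
  [D → . a a id] → [D → a . a id]
Closure adds nothing (no advanced item has the dot before a non-terminal).

GOTO = { [D → a . a id] }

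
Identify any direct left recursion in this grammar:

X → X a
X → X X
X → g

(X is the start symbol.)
Yes, X is left-recursive

Direct left recursion occurs when N → N α for some non-terminal N (the right-hand side begins with the left-hand side itself).

X → X a: LEFT RECURSIVE (starts with X)
X → X X: LEFT RECURSIVE (starts with X)
X → g: starts with g

The grammar has direct left recursion on: X.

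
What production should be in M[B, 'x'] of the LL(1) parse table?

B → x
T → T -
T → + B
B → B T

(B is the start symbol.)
To find M[B, 'x'], we find productions for B where 'x' is in the predict set (PREDICT(N → α) = (FIRST(α) \ {ε}) ∪ (FOLLOW(N) if α ⇒* ε)).

Relevant sets:
  FIRST(B) = { 'x' }

B → x: PREDICT = { 'x' }
  'x' is in predict set, so this production goes in M[B, 'x']
B → B T: PREDICT = { 'x' }
  'x' is in predict set, so this production goes in M[B, 'x']

M[B, 'x'] = B → x, B → B T  (a multiply-defined cell — the grammar is not LL(1))

Answer: B → x, B → B T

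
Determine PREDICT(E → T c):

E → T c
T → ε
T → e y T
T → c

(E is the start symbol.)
{ 'c', 'e' }

PREDICT(E → T c) = (FIRST(RHS) \ {ε}) ∪ (FOLLOW(E) if ε ∈ FIRST(RHS), i.e. RHS ⇒* ε)
FIRST(T) = { 'c', 'e', ε }
FIRST(T c) = { 'c', 'e' }
ε ∉ FIRST(T c), so FOLLOW(E) is not added.
PREDICT(E → T c) = { 'c', 'e' }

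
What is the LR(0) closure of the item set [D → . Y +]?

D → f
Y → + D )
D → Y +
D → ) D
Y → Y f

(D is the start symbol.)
Start with: [D → . Y +]
  [D → . Y +] has the dot before Y: add [Y → . + D )], [Y → . Y f]
No further items can be added.

CLOSURE = { [D → . Y +], [Y → . + D )], [Y → . Y f] }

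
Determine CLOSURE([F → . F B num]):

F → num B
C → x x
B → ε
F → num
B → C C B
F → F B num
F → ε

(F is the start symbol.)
To compute CLOSURE, for each item [A → α.Bβ] where B is a non-terminal, add [B → .γ] for all productions B → γ; repeat for the newly added items until nothing changes.

Start with: [F → . F B num]
  [F → . F B num] has the dot before F: add [F → . num B], [F → . num], [F → .]
No further items can be added.

CLOSURE = { [F → . F B num], [F → . num B], [F → . num], [F → .] }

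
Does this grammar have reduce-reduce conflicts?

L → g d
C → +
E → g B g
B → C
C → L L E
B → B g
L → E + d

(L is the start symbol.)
A reduce-reduce conflict occurs when an LR(0) state has two complete items [A → α .] and [B → β .] — both call for a reduction, and with no lookahead the parser cannot choose between them.

Augment with L' → L and build the canonical LR(0) collection (I0 = CLOSURE({[L' → . L]}), then GOTO on every symbol after a dot until no new states appear). It has 15 states:
  I0: { [E → . g B g], [L → . E + d], [L → . g d], [L' → . L] }  — shift
  I1: { [L → E . + d] }  — shift
  I2: { [L' → L .] }  — accept
  I3: { [B → . B g], [B → . C], [C → . +], [C → . L L E], [E → . g B g], [E → g . B g], [L → . E + d], [L → . g d], [L → g . d] }  — shift
  I4: { [C → + .] }  — reduce
  I5: { [B → B . g], [E → g B . g] }  — shift
  I6: { [B → C .] }  — reduce
  I7: { [C → L . L E], [E → . g B g], [L → . E + d], [L → . g d] }  — shift
  I8: { [L → g d .] }  — reduce
  I9: { [C → L L . E], [E → . g B g] }  — shift
  I10: { [C → L L E .] }  — reduce
  I11: { [B → . B g], [B → . C], [C → . +], [C → . L L E], [E → . g B g], [E → g . B g], [L → . E + d], [L → . g d] }  — shift
  I12: { [B → B g .], [E → g B g .] }  — 2 reduces
  I13: { [L → E + . d] }  — shift
  I14: { [L → E + d .] }  — reduce

I12 contains complete items [B → B g .], [E → g B g .] — reduce-reduce conflict.

Answer: Yes — I12: [B → B g .] vs [E → g B g .]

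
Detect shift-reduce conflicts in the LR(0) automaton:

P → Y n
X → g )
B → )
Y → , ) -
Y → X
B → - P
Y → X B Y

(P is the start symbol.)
Yes — I3: [Y → X .] vs [B → . )]

A shift-reduce conflict occurs when an LR(0) state has both:
  - a complete (reduce) item [A → α .] (dot at the end), and
  - a shift item [B → β . c γ] (dot before a terminal).

Augment with P' → P and build the canonical LR(0) collection (I0 = CLOSURE({[P' → . P]}), then GOTO on every symbol after a dot until no new states appear). It has 15 states:
  I0: { [P → . Y n], [P' → . P], [X → . g )], [Y → . , ) -], [Y → . X B Y], [Y → . X] }  — shift
  I1: { [Y → , . ) -] }  — shift
  I2: { [P' → P .] }  — accept
  I3: { [B → . )], [B → . - P], [Y → X . B Y], [Y → X .] }  — shift, reduce
  I4: { [P → Y . n] }  — shift
  I5: { [X → g . )] }  — shift
  I6: { [X → g ) .] }  — reduce
  I7: { [P → Y n .] }  — reduce
  I8: { [B → ) .] }  — reduce
  I9: { [B → - . P], [P → . Y n], [X → . g )], [Y → . , ) -], [Y → . X B Y], [Y → . X] }  — shift
  I10: { [X → . g )], [Y → . , ) -], [Y → . X B Y], [Y → . X], [Y → X B . Y] }  — shift
  I11: { [Y → X B Y .] }  — reduce
  I12: { [B → - P .] }  — reduce
  I13: { [Y → , ) . -] }  — shift
  I14: { [Y → , ) - .] }  — reduce

I3 contains reduce item [Y → X .] and shift items [B → . )], [B → . - P] — shift-reduce conflict.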